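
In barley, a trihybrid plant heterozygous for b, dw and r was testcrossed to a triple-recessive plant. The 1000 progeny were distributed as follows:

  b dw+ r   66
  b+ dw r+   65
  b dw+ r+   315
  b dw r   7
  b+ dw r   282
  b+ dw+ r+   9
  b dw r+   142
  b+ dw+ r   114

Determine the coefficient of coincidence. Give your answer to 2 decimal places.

The two most frequent reciprocal classes, b+ dw r and b dw+ r+, are the parental types, so the F1 was b+ dw r / b dw+ r+.
The two rarest classes, b dw r and b+ dw+ r+, are the double crossovers. Comparing them with the parentals, only the b allele has switched, so b is the middle locus and the order is dw – b – r.
dw–b: (256 + 16)/1000 = 0.2720; b–r: (131 + 16)/1000 = 0.1470.
Expected DCO frequency = 0.2720 × 0.1470 ≈ 0.03998; observed = 16/1000 ≈ 0.01600.
Coefficient of coincidence = 0.01600/0.03998 ≈ 0.40.

0.40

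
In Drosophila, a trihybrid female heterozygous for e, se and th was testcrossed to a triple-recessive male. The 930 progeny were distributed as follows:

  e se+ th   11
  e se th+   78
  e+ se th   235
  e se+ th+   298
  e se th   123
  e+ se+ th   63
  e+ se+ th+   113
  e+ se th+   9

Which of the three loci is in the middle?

The two most frequent reciprocal classes, e se+ th+ and e+ se th, are the parental types, so the F1 was e se+ th+ / e+ se th.
The two rarest classes, e se+ th and e+ se th+, are the double crossovers. Comparing them with the parentals, only the th allele has switched, so th is the middle locus and the order is se – th – e.

th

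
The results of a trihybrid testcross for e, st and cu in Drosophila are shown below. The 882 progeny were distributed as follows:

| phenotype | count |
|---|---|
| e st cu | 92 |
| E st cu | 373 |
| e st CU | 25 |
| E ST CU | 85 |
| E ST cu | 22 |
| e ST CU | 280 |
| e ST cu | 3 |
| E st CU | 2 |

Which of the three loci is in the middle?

The two most frequent reciprocal classes, E st cu and e ST CU, are the parental types, so the F1 was E st cu / e ST CU.
The two rarest classes, E st CU and e ST cu, are the double crossovers. Comparing them with the parentals, only the cu allele has switched, so cu is the middle locus and the order is st – cu – e.

cu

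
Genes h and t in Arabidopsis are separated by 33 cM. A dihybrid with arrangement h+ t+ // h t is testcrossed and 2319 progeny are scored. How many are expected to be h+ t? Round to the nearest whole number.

383

A map distance of 33 cM corresponds to a recombination frequency of 0.330.
The F1 is h+ t+ / h t, so h+ t is a recombinant gamete class with expected frequency r/2 = 0.330/2 = 0.1650.
Expected number = 0.1650 × 2319 = 382.63 ≈ 383.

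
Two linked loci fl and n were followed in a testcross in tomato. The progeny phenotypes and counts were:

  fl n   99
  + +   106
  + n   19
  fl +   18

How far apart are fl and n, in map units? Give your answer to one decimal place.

The two most frequent classes, + + (106) and fl n (99), are the parental types, so the F1 was + + / fl n.
The recombinant classes are + n and fl +: 19 + 18 = 37.
Recombination frequency = 37/242 = 0.1529 ≈ 15.3%, i.e. 15.3 map units.

15.3 map units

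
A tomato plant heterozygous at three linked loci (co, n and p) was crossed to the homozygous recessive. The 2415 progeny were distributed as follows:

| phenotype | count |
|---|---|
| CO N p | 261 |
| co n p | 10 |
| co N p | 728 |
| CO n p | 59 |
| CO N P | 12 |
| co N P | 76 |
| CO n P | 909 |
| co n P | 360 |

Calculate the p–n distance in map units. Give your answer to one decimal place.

The two most frequent reciprocal classes, co N p and CO n P, are the parental types, so the F1 was co N p / CO n P.
The two rarest classes, co n p and CO N P, are the double crossovers. Comparing them with the parentals, only the n allele has switched, so n is the middle locus and the order is co – n – p.
Crossovers in the n–p interval produce the single-crossover classes co N P and CO n p (76 + 59 = 135) plus the double crossovers (22).
RF(n–p) = (135 + 22) / 2415 = 157/2415 = 0.0650 → 6.5 map units.

6.5 map units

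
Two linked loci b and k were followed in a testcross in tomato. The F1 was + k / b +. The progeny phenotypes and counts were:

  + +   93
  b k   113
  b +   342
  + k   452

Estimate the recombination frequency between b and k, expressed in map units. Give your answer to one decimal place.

20.6 map units

The recombinant classes are + + and b k: 93 + 113 = 206.
Recombination frequency = 206/1000 = 0.2060 ≈ 20.6%, i.e. 20.6 map units.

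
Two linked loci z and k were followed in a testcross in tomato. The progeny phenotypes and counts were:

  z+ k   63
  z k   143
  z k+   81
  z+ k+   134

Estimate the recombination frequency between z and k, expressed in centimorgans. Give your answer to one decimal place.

The two most frequent classes, z+ k+ (134) and z k (143), are the parental types, so the F1 was z+ k+ / z k.
The recombinant classes are z+ k and z k+: 63 + 81 = 144.
Recombination frequency = 144/421 = 0.3420 ≈ 34.2%, i.e. 34.2 centimorgans.

34.2 centimorgans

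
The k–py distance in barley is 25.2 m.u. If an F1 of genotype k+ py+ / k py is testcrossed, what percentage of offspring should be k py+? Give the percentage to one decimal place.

A map distance of 25.2 m.u. corresponds to a recombination frequency of 0.252.
The F1 is k+ py+ / k py, so k py+ is a recombinant gamete class with expected frequency r/2 = 0.252/2 = 0.1260.
That is 0.1260 = 12.6% of the progeny.

12.6%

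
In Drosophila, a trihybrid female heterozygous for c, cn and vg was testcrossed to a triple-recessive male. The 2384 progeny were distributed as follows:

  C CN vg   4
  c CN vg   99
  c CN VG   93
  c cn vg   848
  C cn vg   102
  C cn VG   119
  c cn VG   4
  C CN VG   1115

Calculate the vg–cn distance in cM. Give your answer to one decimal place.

The two most frequent reciprocal classes, C CN VG and c cn vg, are the parental types, so the F1 was C CN VG / c cn vg.
The two rarest classes, C CN vg and c cn VG, are the double crossovers. Comparing them with the parentals, only the vg allele has switched, so vg is the middle locus and the order is c – vg – cn.
Crossovers in the vg–cn interval produce the single-crossover classes C cn VG and c CN vg (119 + 99 = 218) plus the double crossovers (8).
RF(vg–cn) = (218 + 8) / 2384 = 226/2384 = 0.0948 → 9.5 cM.

9.5 cM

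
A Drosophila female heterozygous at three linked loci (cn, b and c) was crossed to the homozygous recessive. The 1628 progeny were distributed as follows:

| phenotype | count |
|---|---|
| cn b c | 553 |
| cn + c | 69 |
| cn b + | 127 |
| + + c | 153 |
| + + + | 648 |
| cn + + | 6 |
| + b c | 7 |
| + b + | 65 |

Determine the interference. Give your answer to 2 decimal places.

0.51

The two most frequent reciprocal classes, + + + and cn b c, are the parental types, so the F1 was + + + / cn b c.
The two rarest classes, cn + + and + b c, are the double crossovers. Comparing them with the parentals, only the cn allele has switched, so cn is the middle locus and the order is c – cn – b.
c–cn: (280 + 13)/1628 = 0.1800; cn–b: (134 + 13)/1628 = 0.0903.
Expected DCO frequency = 0.1800 × 0.0903 ≈ 0.01625; observed = 13/1628 ≈ 0.00799.
Coefficient of coincidence = 0.00799/0.01625 ≈ 0.49; interference = 1 − 0.49 = 0.51.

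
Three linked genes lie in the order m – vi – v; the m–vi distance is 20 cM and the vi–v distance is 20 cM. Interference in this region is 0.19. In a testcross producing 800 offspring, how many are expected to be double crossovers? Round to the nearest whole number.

26

Map distances give recombination frequencies of 0.200 and 0.200 for the two intervals.
With interference 0.19 (so coincidence = 0.81), expected double-crossover frequency = 0.200 × 0.200 × 0.81 = 0.03240.
Expected number = 0.03240 × 800 = 25.92 ≈ 26.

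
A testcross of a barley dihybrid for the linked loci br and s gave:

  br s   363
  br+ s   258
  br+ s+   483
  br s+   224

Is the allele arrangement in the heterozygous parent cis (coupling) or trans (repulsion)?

The two most frequent classes are br+ s+ (483) and br s (363); these are the parental (non-recombinant) types.
So the F1 carried br+ s+ on one chromosome and br s on the other — the recessive alleles are on the same chromosome (cis / coupling).

cis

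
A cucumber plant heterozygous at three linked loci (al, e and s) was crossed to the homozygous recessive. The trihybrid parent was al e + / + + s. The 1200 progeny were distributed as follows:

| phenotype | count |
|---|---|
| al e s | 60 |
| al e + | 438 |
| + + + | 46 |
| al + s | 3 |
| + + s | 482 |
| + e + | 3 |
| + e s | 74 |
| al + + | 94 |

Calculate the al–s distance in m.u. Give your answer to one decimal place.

9.3 m.u.

The two rarest classes, + e + and al + s, are the double crossovers. Comparing them with the parentals, only the al allele has switched, so al is the middle locus and the order is s – al – e.
Crossovers in the s–al interval produce the single-crossover classes al e s and + + + (60 + 46 = 106) plus the double crossovers (6).
RF(s–al) = (106 + 6) / 1200 = 112/1200 = 0.0933 → 9.3 m.u.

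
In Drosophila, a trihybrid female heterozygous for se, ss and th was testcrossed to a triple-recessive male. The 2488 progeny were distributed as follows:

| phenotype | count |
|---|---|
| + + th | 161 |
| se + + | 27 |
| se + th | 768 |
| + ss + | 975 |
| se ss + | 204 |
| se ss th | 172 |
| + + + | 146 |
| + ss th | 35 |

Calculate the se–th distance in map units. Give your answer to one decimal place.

The two most frequent reciprocal classes, se + th and + ss +, are the parental types, so the F1 was se + th / + ss +.
The two rarest classes, se + + and + ss th, are the double crossovers. Comparing them with the parentals, only the th allele has switched, so th is the middle locus and the order is ss – th – se.
Crossovers in the th–se interval produce the single-crossover classes + + th and se ss + (161 + 204 = 365) plus the double crossovers (62).
RF(th–se) = (365 + 62) / 2488 = 427/2488 = 0.1716 → 17.2 map units.

17.2 map units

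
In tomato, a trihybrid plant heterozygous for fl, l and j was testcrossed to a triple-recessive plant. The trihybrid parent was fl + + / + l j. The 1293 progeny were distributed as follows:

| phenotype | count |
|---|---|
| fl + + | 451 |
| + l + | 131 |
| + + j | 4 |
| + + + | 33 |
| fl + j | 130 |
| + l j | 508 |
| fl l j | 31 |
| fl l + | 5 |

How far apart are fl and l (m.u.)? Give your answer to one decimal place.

5.6 m.u.

The two rarest classes, fl l + and + + j, are the double crossovers. Comparing them with the parentals, only the l allele has switched, so l is the middle locus and the order is j – l – fl.
Crossovers in the l–fl interval produce the single-crossover classes + + + and fl l j (33 + 31 = 64) plus the double crossovers (9).
RF(l–fl) = (64 + 9) / 1293 = 73/1293 = 0.0565 → 5.6 m.u.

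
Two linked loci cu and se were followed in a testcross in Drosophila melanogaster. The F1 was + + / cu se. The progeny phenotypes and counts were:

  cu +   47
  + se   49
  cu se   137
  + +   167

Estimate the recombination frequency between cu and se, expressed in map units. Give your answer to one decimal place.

The recombinant classes are + se and cu +: 49 + 47 = 96.
Recombination frequency = 96/400 = 0.2400 ≈ 24.0%, i.e. 24.0 map units.

24.0 map units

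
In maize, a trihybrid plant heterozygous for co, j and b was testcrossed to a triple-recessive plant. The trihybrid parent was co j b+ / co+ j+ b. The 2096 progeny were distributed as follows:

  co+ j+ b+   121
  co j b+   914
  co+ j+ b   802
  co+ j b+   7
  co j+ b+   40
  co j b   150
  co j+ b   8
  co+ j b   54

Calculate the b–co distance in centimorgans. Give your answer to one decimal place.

13.6 centimorgans

The two rarest classes, co+ j b+ and co j+ b, are the double crossovers. Comparing them with the parentals, only the co allele has switched, so co is the middle locus and the order is b – co – j.
Crossovers in the b–co interval produce the single-crossover classes co j b and co+ j+ b+ (150 + 121 = 271) plus the double crossovers (15).
RF(b–co) = (271 + 15) / 2096 = 286/2096 = 0.1365 → 13.6 centimorgans.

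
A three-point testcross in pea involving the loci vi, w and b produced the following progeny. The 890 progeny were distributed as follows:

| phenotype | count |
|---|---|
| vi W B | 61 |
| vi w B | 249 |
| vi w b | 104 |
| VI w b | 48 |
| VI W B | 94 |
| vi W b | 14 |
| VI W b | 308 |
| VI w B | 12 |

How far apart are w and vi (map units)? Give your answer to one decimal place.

15.2 map units

The two most frequent reciprocal classes, vi w B and VI W b, are the parental types, so the F1 was vi w B / VI W b.
The two rarest classes, VI w B and vi W b, are the double crossovers. Comparing them with the parentals, only the vi allele has switched, so vi is the middle locus and the order is b – vi – w.
Crossovers in the vi–w interval produce the single-crossover classes vi W B and VI w b (61 + 48 = 109) plus the double crossovers (26).
RF(vi–w) = (109 + 26) / 890 = 135/890 = 0.1517 → 15.2 map units.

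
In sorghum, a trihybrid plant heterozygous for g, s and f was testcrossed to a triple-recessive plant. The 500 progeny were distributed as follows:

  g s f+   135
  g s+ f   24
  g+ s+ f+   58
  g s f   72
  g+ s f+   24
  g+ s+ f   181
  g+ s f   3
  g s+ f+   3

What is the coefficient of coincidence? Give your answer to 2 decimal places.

The two most frequent reciprocal classes, g+ s+ f and g s f+, are the parental types, so the F1 was g+ s+ f / g s f+.
The two rarest classes, g+ s f and g s+ f+, are the double crossovers. Comparing them with the parentals, only the s allele has switched, so s is the middle locus and the order is f – s – g.
f–s: (130 + 6)/500 = 0.2720; s–g: (48 + 6)/500 = 0.1080.
Expected DCO frequency = 0.2720 × 0.1080 ≈ 0.02938; observed = 6/500 ≈ 0.01200.
Coefficient of coincidence = 0.01200/0.02938 ≈ 0.41.

0.41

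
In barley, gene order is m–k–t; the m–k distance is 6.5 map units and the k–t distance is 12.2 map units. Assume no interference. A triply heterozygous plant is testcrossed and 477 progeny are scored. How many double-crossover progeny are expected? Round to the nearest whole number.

4

Map distances give recombination frequencies of 0.065 and 0.122 for the two intervals.
With no interference, expected double-crossover frequency = 0.065 × 0.122 = 0.00793.
Expected number = 0.00793 × 477 = 3.78 ≈ 4.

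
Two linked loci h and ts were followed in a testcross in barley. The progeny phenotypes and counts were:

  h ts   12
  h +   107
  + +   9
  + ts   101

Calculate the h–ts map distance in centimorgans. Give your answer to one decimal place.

9.2 centimorgans

The two most frequent classes, + ts (101) and h + (107), are the parental types, so the F1 was + ts / h +.
The recombinant classes are + + and h ts: 9 + 12 = 21.
Recombination frequency = 21/229 = 0.0917 ≈ 9.2%, i.e. 9.2 centimorgans.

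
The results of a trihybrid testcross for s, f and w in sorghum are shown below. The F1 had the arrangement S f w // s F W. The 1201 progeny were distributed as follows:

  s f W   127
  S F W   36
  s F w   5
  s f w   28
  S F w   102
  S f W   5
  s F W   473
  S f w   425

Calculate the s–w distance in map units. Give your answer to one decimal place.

The two rarest classes, S f W and s F w, are the double crossovers. Comparing them with the parentals, only the w allele has switched, so w is the middle locus and the order is s – w – f.
Crossovers in the s–w interval produce the single-crossover classes s f w and S F W (28 + 36 = 64) plus the double crossovers (10).
RF(s–w) = (64 + 10) / 1201 = 74/1201 = 0.0616 → 6.2 map units.

6.2 map units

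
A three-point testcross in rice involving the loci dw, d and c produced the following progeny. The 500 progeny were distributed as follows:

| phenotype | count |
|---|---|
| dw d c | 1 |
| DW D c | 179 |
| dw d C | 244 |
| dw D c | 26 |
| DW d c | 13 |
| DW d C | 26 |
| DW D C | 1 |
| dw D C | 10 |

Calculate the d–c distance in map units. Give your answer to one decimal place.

The two most frequent reciprocal classes, DW D c and dw d C, are the parental types, so the F1 was DW D c / dw d C.
The two rarest classes, DW D C and dw d c, are the double crossovers. Comparing them with the parentals, only the c allele has switched, so c is the middle locus and the order is dw – c – d.
Crossovers in the c–d interval produce the single-crossover classes DW d c and dw D C (13 + 10 = 23) plus the double crossovers (2).
RF(c–d) = (23 + 2) / 500 = 25/500 = 0.0500 → 5.0 map units.

5.0 map units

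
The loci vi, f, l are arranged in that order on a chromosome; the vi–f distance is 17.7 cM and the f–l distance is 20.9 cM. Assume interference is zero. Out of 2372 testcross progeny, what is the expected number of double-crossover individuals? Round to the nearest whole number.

Map distances give recombination frequencies of 0.177 and 0.209 for the two intervals.
With no interference, expected double-crossover frequency = 0.177 × 0.209 = 0.03699.
Expected number = 0.03699 × 2372 = 87.75 ≈ 88.

88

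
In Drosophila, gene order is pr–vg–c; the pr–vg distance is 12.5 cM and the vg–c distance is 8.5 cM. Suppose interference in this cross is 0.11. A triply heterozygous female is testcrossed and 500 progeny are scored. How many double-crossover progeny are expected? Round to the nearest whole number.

Map distances give recombination frequencies of 0.125 and 0.085 for the two intervals.
With interference 0.11 (so coincidence = 0.89), expected double-crossover frequency = 0.125 × 0.085 × 0.89 = 0.00946.
Expected number = 0.00946 × 500 = 4.73 ≈ 5.

5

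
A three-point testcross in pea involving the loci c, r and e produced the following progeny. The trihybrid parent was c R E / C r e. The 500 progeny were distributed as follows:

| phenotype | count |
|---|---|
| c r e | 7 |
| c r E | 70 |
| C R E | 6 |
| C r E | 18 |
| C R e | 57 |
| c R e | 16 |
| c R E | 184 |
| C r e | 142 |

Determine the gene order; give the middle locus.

c

The two rarest classes, C R E and c r e, are the double crossovers. Comparing them with the parentals, only the c allele has switched, so c is the middle locus and the order is e – c – r.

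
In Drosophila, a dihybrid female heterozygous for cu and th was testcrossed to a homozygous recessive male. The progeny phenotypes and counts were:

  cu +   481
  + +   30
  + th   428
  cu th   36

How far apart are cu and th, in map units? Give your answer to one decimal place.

6.8 map units

The two most frequent classes, + th (428) and cu + (481), are the parental types, so the F1 was + th / cu +.
The recombinant classes are + + and cu th: 30 + 36 = 66.
Recombination frequency = 66/975 = 0.0677 ≈ 6.8%, i.e. 6.8 map units.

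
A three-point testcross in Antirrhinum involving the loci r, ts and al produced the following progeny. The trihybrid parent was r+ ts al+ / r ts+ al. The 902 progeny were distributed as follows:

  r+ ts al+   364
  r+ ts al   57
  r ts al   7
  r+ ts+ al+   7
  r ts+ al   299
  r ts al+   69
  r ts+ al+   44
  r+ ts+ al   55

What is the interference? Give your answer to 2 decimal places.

The two rarest classes, r+ ts+ al+ and r ts al, are the double crossovers. Comparing them with the parentals, only the ts allele has switched, so ts is the middle locus and the order is r – ts – al.
r–ts: (124 + 14)/902 = 0.1530; ts–al: (101 + 14)/902 = 0.1275.
Expected DCO frequency = 0.1530 × 0.1275 ≈ 0.01951; observed = 14/902 ≈ 0.01552.
Coefficient of coincidence = 0.01552/0.01951 ≈ 0.80; interference = 1 − 0.80 = 0.20.

0.20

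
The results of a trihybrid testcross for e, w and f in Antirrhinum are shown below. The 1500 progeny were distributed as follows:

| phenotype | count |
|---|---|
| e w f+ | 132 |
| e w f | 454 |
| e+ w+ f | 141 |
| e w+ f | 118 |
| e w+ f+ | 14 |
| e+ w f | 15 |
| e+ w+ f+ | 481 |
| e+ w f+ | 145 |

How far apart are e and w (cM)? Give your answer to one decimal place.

19.5 cM

The two most frequent reciprocal classes, e w f and e+ w+ f+, are the parental types, so the F1 was e w f / e+ w+ f+.
The two rarest classes, e+ w f and e w+ f+, are the double crossovers. Comparing them with the parentals, only the e allele has switched, so e is the middle locus and the order is f – e – w.
Crossovers in the e–w interval produce the single-crossover classes e w+ f and e+ w f+ (118 + 145 = 263) plus the double crossovers (29).
RF(e–w) = (263 + 29) / 1500 = 292/1500 = 0.1947 → 19.5 cM.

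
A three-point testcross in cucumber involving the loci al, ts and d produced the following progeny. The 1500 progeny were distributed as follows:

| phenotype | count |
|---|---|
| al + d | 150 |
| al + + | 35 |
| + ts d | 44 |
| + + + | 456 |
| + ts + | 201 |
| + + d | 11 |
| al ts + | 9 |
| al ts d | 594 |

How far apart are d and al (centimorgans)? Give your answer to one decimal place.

6.6 centimorgans

The two most frequent reciprocal classes, al ts d and + + +, are the parental types, so the F1 was al ts d / + + +.
The two rarest classes, al ts + and + + d, are the double crossovers. Comparing them with the parentals, only the d allele has switched, so d is the middle locus and the order is ts – d – al.
Crossovers in the d–al interval produce the single-crossover classes + ts d and al + + (44 + 35 = 79) plus the double crossovers (20).
RF(d–al) = (79 + 20) / 1500 = 99/1500 = 0.0660 → 6.6 centimorgans.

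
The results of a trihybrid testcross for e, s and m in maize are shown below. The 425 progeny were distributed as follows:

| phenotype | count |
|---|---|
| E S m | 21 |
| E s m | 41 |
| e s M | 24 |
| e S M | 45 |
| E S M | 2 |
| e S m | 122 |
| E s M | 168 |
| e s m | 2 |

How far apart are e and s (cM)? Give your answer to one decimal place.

11.5 cM

The two most frequent reciprocal classes, E s M and e S m, are the parental types, so the F1 was E s M / e S m.
The two rarest classes, E S M and e s m, are the double crossovers. Comparing them with the parentals, only the s allele has switched, so s is the middle locus and the order is m – s – e.
Crossovers in the s–e interval produce the single-crossover classes e s M and E S m (24 + 21 = 45) plus the double crossovers (4).
RF(s–e) = (45 + 4) / 425 = 49/425 = 0.1153 → 11.5 cM.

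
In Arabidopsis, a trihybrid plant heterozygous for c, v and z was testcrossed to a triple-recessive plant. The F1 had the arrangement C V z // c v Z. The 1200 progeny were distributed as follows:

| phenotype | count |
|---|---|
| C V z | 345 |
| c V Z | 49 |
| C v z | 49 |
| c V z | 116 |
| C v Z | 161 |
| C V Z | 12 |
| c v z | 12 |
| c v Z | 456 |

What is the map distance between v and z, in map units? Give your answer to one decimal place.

10.2 map units

The two rarest classes, C V Z and c v z, are the double crossovers. Comparing them with the parentals, only the z allele has switched, so z is the middle locus and the order is c – z – v.
Crossovers in the z–v interval produce the single-crossover classes C v z and c V Z (49 + 49 = 98) plus the double crossovers (24).
RF(z–v) = (98 + 24) / 1200 = 122/1200 = 0.1017 → 10.2 map units.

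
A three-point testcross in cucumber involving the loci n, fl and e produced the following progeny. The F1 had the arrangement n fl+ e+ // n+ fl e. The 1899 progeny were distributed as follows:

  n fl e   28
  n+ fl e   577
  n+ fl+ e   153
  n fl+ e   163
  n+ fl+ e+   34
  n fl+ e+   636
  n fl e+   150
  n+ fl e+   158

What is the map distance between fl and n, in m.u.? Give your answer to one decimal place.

19.2 m.u.

The two rarest classes, n+ fl+ e+ and n fl e, are the double crossovers. Comparing them with the parentals, only the n allele has switched, so n is the middle locus and the order is e – n – fl.
Crossovers in the n–fl interval produce the single-crossover classes n fl e+ and n+ fl+ e (150 + 153 = 303) plus the double crossovers (62).
RF(n–fl) = (303 + 62) / 1899 = 365/1899 = 0.1922 → 19.2 m.u.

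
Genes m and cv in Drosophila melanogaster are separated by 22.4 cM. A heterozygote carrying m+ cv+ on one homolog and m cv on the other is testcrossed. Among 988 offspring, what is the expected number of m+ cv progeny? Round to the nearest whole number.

A map distance of 22.4 cM corresponds to a recombination frequency of 0.224.
The F1 is m+ cv+ / m cv, so m+ cv is a recombinant gamete class with expected frequency r/2 = 0.224/2 = 0.1120.
Expected number = 0.1120 × 988 = 110.66 ≈ 111.

111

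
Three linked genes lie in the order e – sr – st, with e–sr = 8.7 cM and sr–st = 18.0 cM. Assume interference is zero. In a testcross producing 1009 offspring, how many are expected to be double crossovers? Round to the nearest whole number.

16

Map distances give recombination frequencies of 0.087 and 0.180 for the two intervals.
With no interference, expected double-crossover frequency = 0.087 × 0.180 = 0.01566.
Expected number = 0.01566 × 1009 = 15.80 ≈ 16.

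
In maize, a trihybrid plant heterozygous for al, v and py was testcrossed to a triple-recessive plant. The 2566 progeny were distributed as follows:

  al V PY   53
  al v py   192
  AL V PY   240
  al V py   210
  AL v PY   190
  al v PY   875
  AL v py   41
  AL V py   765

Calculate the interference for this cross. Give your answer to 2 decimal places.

The two most frequent reciprocal classes, al v PY and AL V py, are the parental types, so the F1 was al v PY / AL V py.
The two rarest classes, al V PY and AL v py, are the double crossovers. Comparing them with the parentals, only the v allele has switched, so v is the middle locus and the order is py – v – al.
py–v: (432 + 94)/2566 = 0.2050; v–al: (400 + 94)/2566 = 0.1925.
Expected DCO frequency = 0.2050 × 0.1925 ≈ 0.03946; observed = 94/2566 ≈ 0.03663.
Coefficient of coincidence = 0.03663/0.03946 ≈ 0.93; interference = 1 − 0.93 = 0.07.

0.07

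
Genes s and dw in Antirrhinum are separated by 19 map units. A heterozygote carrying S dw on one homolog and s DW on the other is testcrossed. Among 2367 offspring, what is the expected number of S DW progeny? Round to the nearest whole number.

225

A map distance of 19 map units corresponds to a recombination frequency of 0.190.
The F1 is S dw / s DW, so S DW is a recombinant gamete class with expected frequency r/2 = 0.190/2 = 0.0950.
Expected number = 0.0950 × 2367 = 224.87 ≈ 225.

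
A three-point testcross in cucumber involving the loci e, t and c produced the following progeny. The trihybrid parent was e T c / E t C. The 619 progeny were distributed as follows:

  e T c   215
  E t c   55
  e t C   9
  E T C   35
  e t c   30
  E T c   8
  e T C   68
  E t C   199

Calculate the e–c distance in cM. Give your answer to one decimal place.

22.6 cM

The two rarest classes, E T c and e t C, are the double crossovers. Comparing them with the parentals, only the e allele has switched, so e is the middle locus and the order is t – e – c.
Crossovers in the e–c interval produce the single-crossover classes e T C and E t c (68 + 55 = 123) plus the double crossovers (17).
RF(e–c) = (123 + 17) / 619 = 140/619 = 0.2262 → 22.6 cM.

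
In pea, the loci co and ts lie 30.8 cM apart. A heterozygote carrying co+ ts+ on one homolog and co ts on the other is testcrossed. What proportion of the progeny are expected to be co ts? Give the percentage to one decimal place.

34.6%

A map distance of 30.8 cM corresponds to a recombination frequency of 0.308.
The F1 is co+ ts+ / co ts, so co ts is a parental gamete class with expected frequency (1 − r)/2 = 0.692/2 = 0.3460.
That is 0.3460 = 34.6% of the progeny.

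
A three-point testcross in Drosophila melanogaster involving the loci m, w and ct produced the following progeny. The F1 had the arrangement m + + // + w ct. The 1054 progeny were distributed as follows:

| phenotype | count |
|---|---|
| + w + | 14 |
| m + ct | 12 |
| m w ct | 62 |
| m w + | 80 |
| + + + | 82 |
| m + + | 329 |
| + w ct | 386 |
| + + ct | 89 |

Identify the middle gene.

ct

The two rarest classes, m + ct and + w +, are the double crossovers. Comparing them with the parentals, only the ct allele has switched, so ct is the middle locus and the order is m – ct – w.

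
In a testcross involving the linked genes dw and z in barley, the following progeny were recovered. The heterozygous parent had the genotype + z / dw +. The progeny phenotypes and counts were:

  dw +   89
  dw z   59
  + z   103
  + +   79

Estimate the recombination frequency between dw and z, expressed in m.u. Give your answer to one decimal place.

The recombinant classes are + + and dw z: 79 + 59 = 138.
Recombination frequency = 138/330 = 0.4182 ≈ 41.8%, i.e. 41.8 m.u.

41.8 m.u.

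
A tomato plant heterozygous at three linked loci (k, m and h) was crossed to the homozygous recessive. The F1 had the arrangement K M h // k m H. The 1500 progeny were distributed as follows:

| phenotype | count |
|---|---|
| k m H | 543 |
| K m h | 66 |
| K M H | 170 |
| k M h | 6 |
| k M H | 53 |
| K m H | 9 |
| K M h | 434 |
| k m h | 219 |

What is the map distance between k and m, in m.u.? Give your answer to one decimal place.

The two rarest classes, k M h and K m H, are the double crossovers. Comparing them with the parentals, only the k allele has switched, so k is the middle locus and the order is h – k – m.
Crossovers in the k–m interval produce the single-crossover classes K m h and k M H (66 + 53 = 119) plus the double crossovers (15).
RF(k–m) = (119 + 15) / 1500 = 134/1500 = 0.0893 → 8.9 m.u.

8.9 m.u.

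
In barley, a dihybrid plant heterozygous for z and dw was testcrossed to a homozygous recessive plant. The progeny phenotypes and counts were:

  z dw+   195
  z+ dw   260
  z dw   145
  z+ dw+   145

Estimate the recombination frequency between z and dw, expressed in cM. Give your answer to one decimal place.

38.9 cM

The two most frequent classes, z+ dw (260) and z dw+ (195), are the parental types, so the F1 was z+ dw / z dw+.
The recombinant classes are z+ dw+ and z dw: 145 + 145 = 290.
Recombination frequency = 290/745 = 0.3893 ≈ 38.9%, i.e. 38.9 cM.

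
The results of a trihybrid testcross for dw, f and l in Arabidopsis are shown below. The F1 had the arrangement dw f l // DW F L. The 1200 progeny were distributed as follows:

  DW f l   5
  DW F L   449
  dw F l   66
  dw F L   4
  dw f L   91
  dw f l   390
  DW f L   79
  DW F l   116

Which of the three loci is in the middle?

dw

The two rarest classes, DW f l and dw F L, are the double crossovers. Comparing them with the parentals, only the dw allele has switched, so dw is the middle locus and the order is f – dw – l.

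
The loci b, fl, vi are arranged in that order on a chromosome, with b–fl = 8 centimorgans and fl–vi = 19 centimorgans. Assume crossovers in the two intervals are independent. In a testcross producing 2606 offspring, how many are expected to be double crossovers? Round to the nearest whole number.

40

Map distances give recombination frequencies of 0.080 and 0.190 for the two intervals.
With no interference, expected double-crossover frequency = 0.080 × 0.190 = 0.01520.
Expected number = 0.01520 × 2606 = 39.61 ≈ 40.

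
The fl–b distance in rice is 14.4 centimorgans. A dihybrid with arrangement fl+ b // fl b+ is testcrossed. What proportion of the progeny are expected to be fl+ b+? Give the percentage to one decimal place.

7.2%

A map distance of 14.4 centimorgans corresponds to a recombination frequency of 0.144.
The F1 is fl+ b / fl b+, so fl+ b+ is a recombinant gamete class with expected frequency r/2 = 0.144/2 = 0.0720.
That is 0.0720 = 7.2% of the progeny.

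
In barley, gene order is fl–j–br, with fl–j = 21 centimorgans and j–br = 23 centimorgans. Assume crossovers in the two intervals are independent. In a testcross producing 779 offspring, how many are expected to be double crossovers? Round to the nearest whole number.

Map distances give recombination frequencies of 0.210 and 0.230 for the two intervals.
With no interference, expected double-crossover frequency = 0.210 × 0.230 = 0.04830.
Expected number = 0.04830 × 779 = 37.63 ≈ 38.

38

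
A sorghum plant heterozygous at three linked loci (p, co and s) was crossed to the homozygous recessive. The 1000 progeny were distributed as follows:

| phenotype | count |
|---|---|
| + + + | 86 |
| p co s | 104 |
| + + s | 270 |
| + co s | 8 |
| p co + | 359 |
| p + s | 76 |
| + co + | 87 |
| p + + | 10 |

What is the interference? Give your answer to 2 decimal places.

0.52

The two most frequent reciprocal classes, + + s and p co +, are the parental types, so the F1 was + + s / p co +.
The two rarest classes, + co s and p + +, are the double crossovers. Comparing them with the parentals, only the co allele has switched, so co is the middle locus and the order is p – co – s.
p–co: (163 + 18)/1000 = 0.1810; co–s: (190 + 18)/1000 = 0.2080.
Expected DCO frequency = 0.1810 × 0.2080 ≈ 0.03765; observed = 18/1000 ≈ 0.01800.
Coefficient of coincidence = 0.01800/0.03765 ≈ 0.48; interference = 1 − 0.48 = 0.52.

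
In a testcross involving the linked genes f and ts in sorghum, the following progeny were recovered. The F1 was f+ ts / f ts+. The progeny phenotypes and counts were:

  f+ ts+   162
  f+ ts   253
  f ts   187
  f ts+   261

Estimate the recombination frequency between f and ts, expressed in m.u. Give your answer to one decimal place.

The recombinant classes are f+ ts+ and f ts: 162 + 187 = 349.
Recombination frequency = 349/863 = 0.4044 ≈ 40.4%, i.e. 40.4 m.u.

40.4 m.u.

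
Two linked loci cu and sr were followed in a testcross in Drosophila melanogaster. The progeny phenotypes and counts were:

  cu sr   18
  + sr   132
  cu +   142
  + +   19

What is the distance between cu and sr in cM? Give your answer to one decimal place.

The two most frequent classes, + sr (132) and cu + (142), are the parental types, so the F1 was + sr / cu +.
The recombinant classes are + + and cu sr: 19 + 18 = 37.
Recombination frequency = 37/311 = 0.1190 ≈ 11.9%, i.e. 11.9 cM.

11.9 cM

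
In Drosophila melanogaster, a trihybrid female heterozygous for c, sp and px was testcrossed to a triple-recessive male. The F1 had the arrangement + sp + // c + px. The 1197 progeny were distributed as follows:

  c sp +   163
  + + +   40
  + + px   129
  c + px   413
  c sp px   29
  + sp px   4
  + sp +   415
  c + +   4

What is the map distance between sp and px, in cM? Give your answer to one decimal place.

The two rarest classes, + sp px and c + +, are the double crossovers. Comparing them with the parentals, only the px allele has switched, so px is the middle locus and the order is sp – px – c.
Crossovers in the sp–px interval produce the single-crossover classes + + + and c sp px (40 + 29 = 69) plus the double crossovers (8).
RF(sp–px) = (69 + 8) / 1197 = 77/1197 = 0.0643 → 6.4 cM.

6.4 cM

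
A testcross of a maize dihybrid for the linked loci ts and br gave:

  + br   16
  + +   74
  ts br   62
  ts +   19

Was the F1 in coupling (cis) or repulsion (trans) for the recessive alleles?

The two most frequent classes are + + (74) and ts br (62); these are the parental (non-recombinant) types.
So the F1 carried + + on one chromosome and ts br on the other — the recessive alleles are on the same chromosome (cis / coupling).

cis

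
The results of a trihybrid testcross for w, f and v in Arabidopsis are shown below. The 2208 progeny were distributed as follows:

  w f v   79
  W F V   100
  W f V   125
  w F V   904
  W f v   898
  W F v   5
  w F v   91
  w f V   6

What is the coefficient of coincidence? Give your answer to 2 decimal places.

0.56

The two most frequent reciprocal classes, W f v and w F V, are the parental types, so the F1 was W f v / w F V.
The two rarest classes, W F v and w f V, are the double crossovers. Comparing them with the parentals, only the f allele has switched, so f is the middle locus and the order is w – f – v.
w–f: (179 + 11)/2208 = 0.0861; f–v: (216 + 11)/2208 = 0.1028.
Expected DCO frequency = 0.0861 × 0.1028 ≈ 0.00885; observed = 11/2208 ≈ 0.00498.
Coefficient of coincidence = 0.00498/0.00885 ≈ 0.56.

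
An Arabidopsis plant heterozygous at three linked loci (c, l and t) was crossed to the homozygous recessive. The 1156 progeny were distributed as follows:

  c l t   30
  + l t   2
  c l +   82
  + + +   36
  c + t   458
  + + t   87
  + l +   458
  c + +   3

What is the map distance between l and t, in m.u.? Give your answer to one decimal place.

6.1 m.u.

The two most frequent reciprocal classes, + l + and c + t, are the parental types, so the F1 was + l + / c + t.
The two rarest classes, + l t and c + +, are the double crossovers. Comparing them with the parentals, only the t allele has switched, so t is the middle locus and the order is l – t – c.
Crossovers in the l–t interval produce the single-crossover classes + + + and c l t (36 + 30 = 66) plus the double crossovers (5).
RF(l–t) = (66 + 5) / 1156 = 71/1156 = 0.0614 → 6.1 m.u.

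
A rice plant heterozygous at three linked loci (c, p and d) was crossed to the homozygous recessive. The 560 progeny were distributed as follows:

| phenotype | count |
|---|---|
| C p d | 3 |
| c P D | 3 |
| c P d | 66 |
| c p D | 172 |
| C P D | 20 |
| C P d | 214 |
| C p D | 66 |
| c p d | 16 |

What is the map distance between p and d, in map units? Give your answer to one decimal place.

7.5 map units

The two most frequent reciprocal classes, c p D and C P d, are the parental types, so the F1 was c p D / C P d.
The two rarest classes, c P D and C p d, are the double crossovers. Comparing them with the parentals, only the p allele has switched, so p is the middle locus and the order is c – p – d.
Crossovers in the p–d interval produce the single-crossover classes c p d and C P D (16 + 20 = 36) plus the double crossovers (6).
RF(p–d) = (36 + 6) / 560 = 42/560 = 0.0750 → 7.5 map units.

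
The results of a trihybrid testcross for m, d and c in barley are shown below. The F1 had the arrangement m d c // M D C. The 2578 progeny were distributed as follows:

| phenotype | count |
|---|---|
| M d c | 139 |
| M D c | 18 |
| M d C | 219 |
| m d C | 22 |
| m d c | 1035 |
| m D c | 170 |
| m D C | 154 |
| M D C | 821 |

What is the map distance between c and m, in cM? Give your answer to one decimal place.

The two rarest classes, m d C and M D c, are the double crossovers. Comparing them with the parentals, only the c allele has switched, so c is the middle locus and the order is m – c – d.
Crossovers in the m–c interval produce the single-crossover classes M d c and m D C (139 + 154 = 293) plus the double crossovers (40).
RF(m–c) = (293 + 40) / 2578 = 333/2578 = 0.1292 → 12.9 cM.

12.9 cM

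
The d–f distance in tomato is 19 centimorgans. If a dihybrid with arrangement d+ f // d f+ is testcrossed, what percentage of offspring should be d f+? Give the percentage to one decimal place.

40.5%

A map distance of 19 centimorgans corresponds to a recombination frequency of 0.190.
The F1 is d+ f / d f+, so d f+ is a parental gamete class with expected frequency (1 − r)/2 = 0.810/2 = 0.4050.
That is 0.4050 = 40.5% of the progeny.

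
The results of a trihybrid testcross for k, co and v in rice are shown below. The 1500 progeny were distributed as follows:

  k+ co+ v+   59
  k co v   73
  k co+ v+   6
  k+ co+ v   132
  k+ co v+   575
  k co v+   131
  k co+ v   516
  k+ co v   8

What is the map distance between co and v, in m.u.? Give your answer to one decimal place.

9.7 m.u.

The two most frequent reciprocal classes, k+ co v+ and k co+ v, are the parental types, so the F1 was k+ co v+ / k co+ v.
The two rarest classes, k+ co v and k co+ v+, are the double crossovers. Comparing them with the parentals, only the v allele has switched, so v is the middle locus and the order is k – v – co.
Crossovers in the v–co interval produce the single-crossover classes k+ co+ v+ and k co v (59 + 73 = 132) plus the double crossovers (14).
RF(v–co) = (132 + 14) / 1500 = 146/1500 = 0.0973 → 9.7 m.u.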